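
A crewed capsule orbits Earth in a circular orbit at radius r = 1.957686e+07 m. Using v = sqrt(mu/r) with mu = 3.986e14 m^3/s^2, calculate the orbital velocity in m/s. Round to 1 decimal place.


Step 1: mu / r = 3.986e14 / 1.957686e+07 = 20360772.8716
Step 2: v = sqrt(20360772.8716) = 4512.3 m/s

4512.3


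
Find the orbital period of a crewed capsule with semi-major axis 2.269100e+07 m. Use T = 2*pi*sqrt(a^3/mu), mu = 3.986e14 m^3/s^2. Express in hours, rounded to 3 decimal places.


Step 1: a^3 / mu = 1.168318e+22 / 3.986e14 = 2.931053e+07
Step 2: sqrt(2.931053e+07) = 5413.9197 s
Step 3: T = 2*pi * 5413.9197 = 34016.66 s
Step 4: T in hours = 34016.66 / 3600 = 9.449 hours

9.449


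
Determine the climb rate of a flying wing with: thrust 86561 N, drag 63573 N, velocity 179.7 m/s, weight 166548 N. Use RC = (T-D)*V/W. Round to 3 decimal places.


Step 1: Excess thrust = T - D = 86561 - 63573 = 22988 N
Step 2: Excess power = 22988 * 179.7 = 4130943.6 W
Step 3: RC = 4130943.6 / 166548 = 24.803 m/s

24.803


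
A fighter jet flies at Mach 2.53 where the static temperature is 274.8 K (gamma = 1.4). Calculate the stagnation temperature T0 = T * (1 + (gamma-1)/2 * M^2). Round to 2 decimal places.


Step 1: (gamma-1)/2 = 0.2
Step 2: M^2 = 6.4009
Step 3: 1 + 0.2 * 6.4009 = 2.28018
Step 4: T0 = 274.8 * 2.28018 = 626.59 K

626.59


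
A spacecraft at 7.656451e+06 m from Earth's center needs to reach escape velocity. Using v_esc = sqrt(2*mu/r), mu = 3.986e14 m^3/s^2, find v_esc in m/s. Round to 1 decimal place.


Step 1: 2*mu/r = 2 * 3.986e14 / 7.656451e+06 = 104121348.1285
Step 2: v_esc = sqrt(104121348.1285) = 10204.0 m/s

10204.0


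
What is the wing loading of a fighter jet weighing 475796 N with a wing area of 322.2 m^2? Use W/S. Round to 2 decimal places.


Step 1: Wing loading = W / S = 475796 / 322.2
Step 2: Wing loading = 1476.71 N/m^2

1476.71


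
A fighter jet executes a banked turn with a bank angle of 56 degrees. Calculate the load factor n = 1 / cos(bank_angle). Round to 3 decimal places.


Step 1: Convert 56 degrees to radians = 0.977384
Step 2: cos(56 deg) = 0.559193
Step 3: n = 1 / 0.559193 = 1.788

1.788


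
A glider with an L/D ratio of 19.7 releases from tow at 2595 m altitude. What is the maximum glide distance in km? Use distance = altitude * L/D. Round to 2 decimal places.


Step 1: Glide distance = altitude * L/D = 2595 * 19.7 = 51121.5 m
Step 2: Convert to km: 51121.5 / 1000 = 51.12 km

51.12


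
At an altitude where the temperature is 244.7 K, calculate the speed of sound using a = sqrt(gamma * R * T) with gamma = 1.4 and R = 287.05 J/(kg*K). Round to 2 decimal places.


Step 1: gamma * R * T = 1.4 * 287.05 * 244.7 = 98337.589
Step 2: a = sqrt(98337.589) = 313.59 m/s

313.59


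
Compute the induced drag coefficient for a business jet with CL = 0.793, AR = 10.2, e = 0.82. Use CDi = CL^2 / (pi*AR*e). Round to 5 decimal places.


Step 1: CL^2 = 0.793^2 = 0.628849
Step 2: pi * AR * e = 3.14159 * 10.2 * 0.82 = 26.276281
Step 3: CDi = 0.628849 / 26.276281 = 0.02393

0.02393


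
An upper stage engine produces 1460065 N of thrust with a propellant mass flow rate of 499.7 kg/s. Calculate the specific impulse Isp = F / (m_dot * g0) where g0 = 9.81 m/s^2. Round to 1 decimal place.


Step 1: m_dot * g0 = 499.7 * 9.81 = 4902.06
Step 2: Isp = 1460065 / 4902.06 = 297.8 s

297.8


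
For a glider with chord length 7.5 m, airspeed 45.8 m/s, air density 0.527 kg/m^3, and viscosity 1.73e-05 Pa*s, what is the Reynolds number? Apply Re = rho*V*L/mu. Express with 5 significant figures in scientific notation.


Step 1: Numerator = rho * V * L = 0.527 * 45.8 * 7.5 = 181.0245
Step 2: Re = 181.0245 / 1.73e-05
Step 3: Re = 1.0464e+07

1.0464e+07


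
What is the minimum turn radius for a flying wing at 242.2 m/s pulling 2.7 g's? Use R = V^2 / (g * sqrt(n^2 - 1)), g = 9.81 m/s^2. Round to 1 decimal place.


Step 1: V^2 = 242.2^2 = 58660.84
Step 2: n^2 - 1 = 2.7^2 - 1 = 6.29
Step 3: sqrt(6.29) = 2.507987
Step 4: R = 58660.84 / (9.81 * 2.507987) = 2384.3 m

2384.3


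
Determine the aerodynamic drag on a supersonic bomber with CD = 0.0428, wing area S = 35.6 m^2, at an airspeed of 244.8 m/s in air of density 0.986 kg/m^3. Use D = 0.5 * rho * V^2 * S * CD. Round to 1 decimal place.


Step 1: Dynamic pressure q = 0.5 * 0.986 * 244.8^2 = 29544.0307 Pa
Step 2: Drag D = q * S * CD = 29544.0307 * 35.6 * 0.0428
Step 3: D = 45015.6 N

45015.6


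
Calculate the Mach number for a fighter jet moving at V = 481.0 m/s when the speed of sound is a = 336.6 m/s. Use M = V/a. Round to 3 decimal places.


Step 1: M = V / a = 481.0 / 336.6
Step 2: M = 1.429

1.429


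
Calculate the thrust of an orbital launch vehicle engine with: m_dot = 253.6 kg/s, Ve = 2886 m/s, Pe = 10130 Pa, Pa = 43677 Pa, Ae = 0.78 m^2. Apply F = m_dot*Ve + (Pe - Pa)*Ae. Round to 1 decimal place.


Step 1: Momentum thrust = m_dot * Ve = 253.6 * 2886 = 731889.6 N
Step 2: Pressure thrust = (Pe - Pa) * Ae = (10130 - 43677) * 0.78 = -26166.66 N
Step 3: Total thrust F = 731889.6 + -26166.66 = 705722.9 N

705722.9


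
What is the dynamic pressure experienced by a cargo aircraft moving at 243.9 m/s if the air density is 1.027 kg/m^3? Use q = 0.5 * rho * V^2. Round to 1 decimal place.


Step 1: V^2 = 243.9^2 = 59487.21
Step 2: q = 0.5 * 1.027 * 59487.21
Step 3: q = 30546.7 Pa

30546.7


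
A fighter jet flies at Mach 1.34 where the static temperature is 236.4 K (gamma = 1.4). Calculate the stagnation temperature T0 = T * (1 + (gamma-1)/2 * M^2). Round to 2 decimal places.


Step 1: (gamma-1)/2 = 0.2
Step 2: M^2 = 1.7956
Step 3: 1 + 0.2 * 1.7956 = 1.35912
Step 4: T0 = 236.4 * 1.35912 = 321.30 K

321.30


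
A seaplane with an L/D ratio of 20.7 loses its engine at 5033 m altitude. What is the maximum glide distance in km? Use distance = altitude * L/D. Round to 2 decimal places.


Step 1: Glide distance = altitude * L/D = 5033 * 20.7 = 104183.1 m
Step 2: Convert to km: 104183.1 / 1000 = 104.18 km

104.18


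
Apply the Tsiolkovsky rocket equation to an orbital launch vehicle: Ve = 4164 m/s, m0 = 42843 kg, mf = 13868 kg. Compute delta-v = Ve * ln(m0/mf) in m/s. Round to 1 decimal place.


Step 1: Mass ratio m0/mf = 42843 / 13868 = 3.089342
Step 2: ln(3.089342) = 1.127958
Step 3: delta-v = 4164 * 1.127958 = 4696.8 m/s

4696.8


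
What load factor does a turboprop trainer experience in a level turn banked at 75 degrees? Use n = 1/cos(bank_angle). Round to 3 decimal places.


Step 1: Convert 75 degrees to radians = 1.308997
Step 2: cos(75 deg) = 0.258819
Step 3: n = 1 / 0.258819 = 3.864

3.864


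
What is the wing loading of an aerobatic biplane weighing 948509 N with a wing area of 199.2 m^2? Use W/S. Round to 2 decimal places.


Step 1: Wing loading = W / S = 948509 / 199.2
Step 2: Wing loading = 4761.59 N/m^2

4761.59


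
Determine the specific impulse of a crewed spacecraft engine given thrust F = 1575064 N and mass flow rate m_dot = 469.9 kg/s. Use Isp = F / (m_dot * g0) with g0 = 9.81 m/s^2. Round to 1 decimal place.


Step 1: m_dot * g0 = 469.9 * 9.81 = 4609.72
Step 2: Isp = 1575064 / 4609.72 = 341.7 s

341.7


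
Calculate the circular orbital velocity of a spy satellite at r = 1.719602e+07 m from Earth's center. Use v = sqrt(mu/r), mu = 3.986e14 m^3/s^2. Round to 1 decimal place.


Step 1: mu / r = 3.986e14 / 1.719602e+07 = 23179782.2985
Step 2: v = sqrt(23179782.2985) = 4814.5 m/s

4814.5


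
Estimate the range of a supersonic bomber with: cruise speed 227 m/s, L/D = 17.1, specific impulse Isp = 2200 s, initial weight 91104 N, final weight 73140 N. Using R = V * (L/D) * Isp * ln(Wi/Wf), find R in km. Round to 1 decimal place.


Step 1: Coefficient = V * (L/D) * Isp = 227 * 17.1 * 2200 = 8539740.0 m
Step 2: Wi/Wf = 91104 / 73140 = 1.245611
Step 3: ln(1.245611) = 0.219626
Step 4: R = 8539740.0 * 0.219626 = 1875551.5 m = 1875.6 km

1875.6


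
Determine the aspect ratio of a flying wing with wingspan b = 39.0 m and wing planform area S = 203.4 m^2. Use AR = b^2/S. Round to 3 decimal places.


Step 1: b^2 = 39.0^2 = 1521.0
Step 2: AR = 1521.0 / 203.4 = 7.478

7.478


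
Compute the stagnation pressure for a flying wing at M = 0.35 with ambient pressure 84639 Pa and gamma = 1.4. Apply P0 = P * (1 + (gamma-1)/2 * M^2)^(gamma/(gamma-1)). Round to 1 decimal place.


Step 1: (gamma-1)/2 * M^2 = 0.2 * 0.1225 = 0.0245
Step 2: 1 + 0.0245 = 1.0245
Step 3: Exponent gamma/(gamma-1) = 3.5
Step 4: P0 = 84639 * 1.0245^3.5 = 92121.8 Pa

92121.8


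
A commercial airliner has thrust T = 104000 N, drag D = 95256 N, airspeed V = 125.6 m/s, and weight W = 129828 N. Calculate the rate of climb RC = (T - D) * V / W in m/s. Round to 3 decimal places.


Step 1: Excess thrust = T - D = 104000 - 95256 = 8744 N
Step 2: Excess power = 8744 * 125.6 = 1098246.4 W
Step 3: RC = 1098246.4 / 129828 = 8.459 m/s

8.459


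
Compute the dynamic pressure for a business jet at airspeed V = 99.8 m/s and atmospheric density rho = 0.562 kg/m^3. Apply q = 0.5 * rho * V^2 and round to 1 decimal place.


Step 1: V^2 = 99.8^2 = 9960.04
Step 2: q = 0.5 * 0.562 * 9960.04
Step 3: q = 2798.8 Pa

2798.8


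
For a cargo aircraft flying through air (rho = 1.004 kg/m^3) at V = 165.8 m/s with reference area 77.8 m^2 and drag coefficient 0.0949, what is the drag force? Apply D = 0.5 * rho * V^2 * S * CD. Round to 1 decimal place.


Step 1: Dynamic pressure q = 0.5 * 1.004 * 165.8^2 = 13799.7993 Pa
Step 2: Drag D = q * S * CD = 13799.7993 * 77.8 * 0.0949
Step 3: D = 101887.0 N

101887.0


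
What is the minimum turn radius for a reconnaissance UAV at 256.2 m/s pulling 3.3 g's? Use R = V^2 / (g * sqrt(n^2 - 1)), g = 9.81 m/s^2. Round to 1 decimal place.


Step 1: V^2 = 256.2^2 = 65638.44
Step 2: n^2 - 1 = 3.3^2 - 1 = 9.89
Step 3: sqrt(9.89) = 3.144837
Step 4: R = 65638.44 / (9.81 * 3.144837) = 2127.6 m

2127.6


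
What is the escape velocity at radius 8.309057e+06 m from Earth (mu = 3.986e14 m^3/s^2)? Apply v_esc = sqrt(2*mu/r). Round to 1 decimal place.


Step 1: 2*mu/r = 2 * 3.986e14 / 8.309057e+06 = 95943498.7629
Step 2: v_esc = sqrt(95943498.7629) = 9795.1 m/s

9795.1


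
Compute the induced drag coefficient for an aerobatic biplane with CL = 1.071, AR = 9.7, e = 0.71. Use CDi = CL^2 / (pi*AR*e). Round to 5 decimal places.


Step 1: CL^2 = 1.071^2 = 1.147041
Step 2: pi * AR * e = 3.14159 * 9.7 * 0.71 = 21.636149
Step 3: CDi = 1.147041 / 21.636149 = 0.05302

0.05302


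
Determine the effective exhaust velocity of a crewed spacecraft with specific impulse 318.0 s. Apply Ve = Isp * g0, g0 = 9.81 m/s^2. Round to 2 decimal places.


Step 1: Ve = Isp * g0 = 318.0 * 9.81
Step 2: Ve = 3119.58 m/s

3119.58


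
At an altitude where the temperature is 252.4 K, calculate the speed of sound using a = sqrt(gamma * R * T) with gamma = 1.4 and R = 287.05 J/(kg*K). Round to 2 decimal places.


Step 1: gamma * R * T = 1.4 * 287.05 * 252.4 = 101431.988
Step 2: a = sqrt(101431.988) = 318.48 m/s

318.48


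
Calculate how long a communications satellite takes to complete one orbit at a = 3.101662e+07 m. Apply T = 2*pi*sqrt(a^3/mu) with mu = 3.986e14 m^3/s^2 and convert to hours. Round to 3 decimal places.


Step 1: a^3 / mu = 2.983894e+22 / 3.986e14 = 7.485936e+07
Step 2: sqrt(7.485936e+07) = 8652.1304 s
Step 3: T = 2*pi * 8652.1304 = 54362.94 s
Step 4: T in hours = 54362.94 / 3600 = 15.101 hours

15.101


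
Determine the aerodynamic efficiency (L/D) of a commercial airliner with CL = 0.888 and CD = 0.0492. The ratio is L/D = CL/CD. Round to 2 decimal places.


Step 1: L/D = CL / CD = 0.888 / 0.0492
Step 2: L/D = 18.05

18.05


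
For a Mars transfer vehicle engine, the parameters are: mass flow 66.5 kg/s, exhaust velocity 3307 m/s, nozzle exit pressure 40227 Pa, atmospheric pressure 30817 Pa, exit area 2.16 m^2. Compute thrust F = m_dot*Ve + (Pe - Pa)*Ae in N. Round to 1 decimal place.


Step 1: Momentum thrust = m_dot * Ve = 66.5 * 3307 = 219915.5 N
Step 2: Pressure thrust = (Pe - Pa) * Ae = (40227 - 30817) * 2.16 = 20325.60 N
Step 3: Total thrust F = 219915.5 + 20325.60 = 240241.1 N

240241.1


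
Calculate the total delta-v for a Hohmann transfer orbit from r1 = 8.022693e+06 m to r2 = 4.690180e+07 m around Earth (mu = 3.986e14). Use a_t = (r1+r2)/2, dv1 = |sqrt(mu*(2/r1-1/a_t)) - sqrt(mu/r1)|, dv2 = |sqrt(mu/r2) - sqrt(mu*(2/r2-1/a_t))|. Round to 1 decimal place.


Step 1: Transfer semi-major axis a_t = (8.022693e+06 + 4.690180e+07) / 2 = 2.746225e+07 m
Step 2: v1 (circular at r1) = sqrt(mu/r1) = 7048.69 m/s
Step 3: v_t1 = sqrt(mu*(2/r1 - 1/a_t)) = 9211.6 m/s
Step 4: dv1 = |9211.6 - 7048.69| = 2162.91 m/s
Step 5: v2 (circular at r2) = 2915.24 m/s, v_t2 = 1575.67 m/s
Step 6: dv2 = |2915.24 - 1575.67| = 1339.56 m/s
Step 7: Total delta-v = 2162.91 + 1339.56 = 3502.5 m/s

3502.5


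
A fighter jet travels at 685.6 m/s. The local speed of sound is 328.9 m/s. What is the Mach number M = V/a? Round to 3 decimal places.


Step 1: M = V / a = 685.6 / 328.9
Step 2: M = 2.085

2.085


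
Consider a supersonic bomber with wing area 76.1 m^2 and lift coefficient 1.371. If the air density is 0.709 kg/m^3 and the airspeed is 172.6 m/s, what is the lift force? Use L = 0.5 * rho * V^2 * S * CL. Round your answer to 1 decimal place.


Step 1: Calculate dynamic pressure q = 0.5 * 0.709 * 172.6^2 = 0.5 * 0.709 * 29790.76 = 10560.8244 Pa
Step 2: Multiply by wing area and lift coefficient: L = 10560.8244 * 76.1 * 1.371
Step 3: L = 803678.7384 * 1.371 = 1101843.6 N

1101843.6


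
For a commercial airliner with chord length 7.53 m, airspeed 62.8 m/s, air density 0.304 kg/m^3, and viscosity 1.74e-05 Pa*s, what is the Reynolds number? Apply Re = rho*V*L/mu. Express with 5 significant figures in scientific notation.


Step 1: Numerator = rho * V * L = 0.304 * 62.8 * 7.53 = 143.756736
Step 2: Re = 143.756736 / 1.74e-05
Step 3: Re = 8.2619e+06

8.2619e+06


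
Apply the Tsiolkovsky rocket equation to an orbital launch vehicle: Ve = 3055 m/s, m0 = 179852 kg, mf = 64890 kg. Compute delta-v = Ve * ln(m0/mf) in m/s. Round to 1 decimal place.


Step 1: Mass ratio m0/mf = 179852 / 64890 = 2.771644
Step 2: ln(2.771644) = 1.019441
Step 3: delta-v = 3055 * 1.019441 = 3114.4 m/s

3114.4


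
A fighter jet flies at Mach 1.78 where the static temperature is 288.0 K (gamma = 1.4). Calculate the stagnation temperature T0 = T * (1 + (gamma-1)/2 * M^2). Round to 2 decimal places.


Step 1: (gamma-1)/2 = 0.2
Step 2: M^2 = 3.1684
Step 3: 1 + 0.2 * 3.1684 = 1.63368
Step 4: T0 = 288.0 * 1.63368 = 470.50 K

470.50


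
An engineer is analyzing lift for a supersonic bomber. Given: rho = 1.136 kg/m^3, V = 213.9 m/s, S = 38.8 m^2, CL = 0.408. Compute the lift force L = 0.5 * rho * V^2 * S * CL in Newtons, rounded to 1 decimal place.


Step 1: Calculate dynamic pressure q = 0.5 * 1.136 * 213.9^2 = 0.5 * 1.136 * 45753.21 = 25987.8233 Pa
Step 2: Multiply by wing area and lift coefficient: L = 25987.8233 * 38.8 * 0.408
Step 3: L = 1008327.5433 * 0.408 = 411397.6 N

411397.6


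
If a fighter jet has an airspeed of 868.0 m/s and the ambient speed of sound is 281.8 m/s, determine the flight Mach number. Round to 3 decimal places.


Step 1: M = V / a = 868.0 / 281.8
Step 2: M = 3.080

3.080


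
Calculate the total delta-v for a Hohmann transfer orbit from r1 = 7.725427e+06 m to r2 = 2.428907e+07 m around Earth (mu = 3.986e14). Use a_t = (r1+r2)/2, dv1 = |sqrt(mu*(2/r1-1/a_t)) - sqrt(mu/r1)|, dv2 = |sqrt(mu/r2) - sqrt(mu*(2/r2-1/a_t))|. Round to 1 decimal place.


Step 1: Transfer semi-major axis a_t = (7.725427e+06 + 2.428907e+07) / 2 = 1.600725e+07 m
Step 2: v1 (circular at r1) = sqrt(mu/r1) = 7183.03 m/s
Step 3: v_t1 = sqrt(mu*(2/r1 - 1/a_t)) = 8848.19 m/s
Step 4: dv1 = |8848.19 - 7183.03| = 1665.17 m/s
Step 5: v2 (circular at r2) = 4051.01 m/s, v_t2 = 2814.27 m/s
Step 6: dv2 = |4051.01 - 2814.27| = 1236.74 m/s
Step 7: Total delta-v = 1665.17 + 1236.74 = 2901.9 m/s

2901.9


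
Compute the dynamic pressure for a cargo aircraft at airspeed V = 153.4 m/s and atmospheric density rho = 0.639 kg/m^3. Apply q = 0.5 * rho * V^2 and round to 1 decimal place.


Step 1: V^2 = 153.4^2 = 23531.56
Step 2: q = 0.5 * 0.639 * 23531.56
Step 3: q = 7518.3 Pa

7518.3


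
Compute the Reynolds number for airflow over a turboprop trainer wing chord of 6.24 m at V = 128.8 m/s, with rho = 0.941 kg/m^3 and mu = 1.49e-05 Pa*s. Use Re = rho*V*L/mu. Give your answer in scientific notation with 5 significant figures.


Step 1: Numerator = rho * V * L = 0.941 * 128.8 * 6.24 = 756.292992
Step 2: Re = 756.292992 / 1.49e-05
Step 3: Re = 5.0758e+07

5.0758e+07


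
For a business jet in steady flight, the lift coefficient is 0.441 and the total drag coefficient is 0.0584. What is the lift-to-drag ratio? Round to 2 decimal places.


Step 1: L/D = CL / CD = 0.441 / 0.0584
Step 2: L/D = 7.55

7.55


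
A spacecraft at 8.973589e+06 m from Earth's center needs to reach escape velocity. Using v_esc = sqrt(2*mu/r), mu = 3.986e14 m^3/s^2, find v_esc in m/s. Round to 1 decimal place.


Step 1: 2*mu/r = 2 * 3.986e14 / 8.973589e+06 = 88838479.2306
Step 2: v_esc = sqrt(88838479.2306) = 9425.4 m/s

9425.4


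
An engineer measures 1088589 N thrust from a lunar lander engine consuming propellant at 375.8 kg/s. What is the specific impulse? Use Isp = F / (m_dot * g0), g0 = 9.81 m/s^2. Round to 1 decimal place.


Step 1: m_dot * g0 = 375.8 * 9.81 = 3686.6
Step 2: Isp = 1088589 / 3686.6 = 295.3 s

295.3


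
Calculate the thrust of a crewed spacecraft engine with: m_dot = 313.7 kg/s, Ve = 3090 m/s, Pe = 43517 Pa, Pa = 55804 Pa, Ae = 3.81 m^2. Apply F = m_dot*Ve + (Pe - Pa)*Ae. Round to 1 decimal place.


Step 1: Momentum thrust = m_dot * Ve = 313.7 * 3090 = 969333.0 N
Step 2: Pressure thrust = (Pe - Pa) * Ae = (43517 - 55804) * 3.81 = -46813.47 N
Step 3: Total thrust F = 969333.0 + -46813.47 = 922519.5 N

922519.5


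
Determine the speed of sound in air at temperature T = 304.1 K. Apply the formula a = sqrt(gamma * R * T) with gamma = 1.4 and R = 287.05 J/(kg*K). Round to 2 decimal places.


Step 1: gamma * R * T = 1.4 * 287.05 * 304.1 = 122208.667
Step 2: a = sqrt(122208.667) = 349.58 m/s

349.58


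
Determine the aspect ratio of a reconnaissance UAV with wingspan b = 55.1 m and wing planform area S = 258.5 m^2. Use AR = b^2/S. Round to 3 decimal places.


Step 1: b^2 = 55.1^2 = 3036.01
Step 2: AR = 3036.01 / 258.5 = 11.745

11.745


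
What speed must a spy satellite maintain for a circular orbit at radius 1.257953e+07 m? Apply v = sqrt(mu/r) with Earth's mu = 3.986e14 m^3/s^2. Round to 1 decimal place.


Step 1: mu / r = 3.986e14 / 1.257953e+07 = 31686398.4584
Step 2: v = sqrt(31686398.4584) = 5629.1 m/s

5629.1


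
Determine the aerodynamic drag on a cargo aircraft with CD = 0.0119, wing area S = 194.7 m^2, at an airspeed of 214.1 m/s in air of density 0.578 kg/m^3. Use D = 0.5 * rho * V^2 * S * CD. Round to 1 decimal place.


Step 1: Dynamic pressure q = 0.5 * 0.578 * 214.1^2 = 13247.4161 Pa
Step 2: Drag D = q * S * CD = 13247.4161 * 194.7 * 0.0119
Step 3: D = 30693.3 N

30693.3


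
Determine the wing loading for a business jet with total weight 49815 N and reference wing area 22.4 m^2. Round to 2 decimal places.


Step 1: Wing loading = W / S = 49815 / 22.4
Step 2: Wing loading = 2223.88 N/m^2

2223.88


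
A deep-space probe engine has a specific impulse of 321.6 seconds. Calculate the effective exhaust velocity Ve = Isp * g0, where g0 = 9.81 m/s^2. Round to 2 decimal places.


Step 1: Ve = Isp * g0 = 321.6 * 9.81
Step 2: Ve = 3154.90 m/s

3154.90


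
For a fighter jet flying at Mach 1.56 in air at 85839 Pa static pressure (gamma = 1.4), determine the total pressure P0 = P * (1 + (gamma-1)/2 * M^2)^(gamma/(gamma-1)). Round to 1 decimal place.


Step 1: (gamma-1)/2 * M^2 = 0.2 * 2.4336 = 0.48672
Step 2: 1 + 0.48672 = 1.48672
Step 3: Exponent gamma/(gamma-1) = 3.5
Step 4: P0 = 85839 * 1.48672^3.5 = 343943.3 Pa

343943.3


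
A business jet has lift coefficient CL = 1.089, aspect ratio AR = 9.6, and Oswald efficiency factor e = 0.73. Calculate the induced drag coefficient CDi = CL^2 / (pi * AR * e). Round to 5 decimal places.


Step 1: CL^2 = 1.089^2 = 1.185921
Step 2: pi * AR * e = 3.14159 * 9.6 * 0.73 = 22.016281
Step 3: CDi = 1.185921 / 22.016281 = 0.05387

0.05387


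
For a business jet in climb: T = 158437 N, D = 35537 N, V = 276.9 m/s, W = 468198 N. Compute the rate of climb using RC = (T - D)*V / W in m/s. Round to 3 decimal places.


Step 1: Excess thrust = T - D = 158437 - 35537 = 122900 N
Step 2: Excess power = 122900 * 276.9 = 34031010.0 W
Step 3: RC = 34031010.0 / 468198 = 72.685 m/s

72.685


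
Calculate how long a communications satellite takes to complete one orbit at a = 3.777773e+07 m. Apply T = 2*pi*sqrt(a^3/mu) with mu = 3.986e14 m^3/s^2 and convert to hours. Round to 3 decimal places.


Step 1: a^3 / mu = 5.391475e+22 / 3.986e14 = 1.352603e+08
Step 2: sqrt(1.352603e+08) = 11630.1453 s
Step 3: T = 2*pi * 11630.1453 = 73074.36 s
Step 4: T in hours = 73074.36 / 3600 = 20.298 hours

20.298


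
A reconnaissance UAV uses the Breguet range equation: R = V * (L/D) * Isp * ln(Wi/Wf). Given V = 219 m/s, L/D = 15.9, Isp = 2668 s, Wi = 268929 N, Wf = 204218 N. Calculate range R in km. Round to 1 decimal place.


Step 1: Coefficient = V * (L/D) * Isp = 219 * 15.9 * 2668 = 9290242.8 m
Step 2: Wi/Wf = 268929 / 204218 = 1.316872
Step 3: ln(1.316872) = 0.275259
Step 4: R = 9290242.8 * 0.275259 = 2557226.2 m = 2557.2 km

2557.2


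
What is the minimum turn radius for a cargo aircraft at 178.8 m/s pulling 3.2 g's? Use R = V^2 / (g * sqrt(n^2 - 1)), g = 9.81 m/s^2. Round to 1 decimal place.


Step 1: V^2 = 178.8^2 = 31969.44
Step 2: n^2 - 1 = 3.2^2 - 1 = 9.24
Step 3: sqrt(9.24) = 3.039737
Step 4: R = 31969.44 / (9.81 * 3.039737) = 1072.1 m

1072.1


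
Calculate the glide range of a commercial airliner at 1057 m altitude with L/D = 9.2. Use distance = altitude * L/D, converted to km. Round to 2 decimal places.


Step 1: Glide distance = altitude * L/D = 1057 * 9.2 = 9724.4 m
Step 2: Convert to km: 9724.4 / 1000 = 9.72 km

9.72


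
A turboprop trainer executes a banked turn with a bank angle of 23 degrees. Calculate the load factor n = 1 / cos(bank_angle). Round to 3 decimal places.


Step 1: Convert 23 degrees to radians = 0.401426
Step 2: cos(23 deg) = 0.920505
Step 3: n = 1 / 0.920505 = 1.086

1.086


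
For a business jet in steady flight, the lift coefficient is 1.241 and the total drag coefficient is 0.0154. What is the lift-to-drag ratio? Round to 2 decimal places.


Step 1: L/D = CL / CD = 1.241 / 0.0154
Step 2: L/D = 80.58

80.58


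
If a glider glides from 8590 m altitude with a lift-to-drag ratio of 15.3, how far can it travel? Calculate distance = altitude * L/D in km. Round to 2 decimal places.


Step 1: Glide distance = altitude * L/D = 8590 * 15.3 = 131427.0 m
Step 2: Convert to km: 131427.0 / 1000 = 131.43 km

131.43


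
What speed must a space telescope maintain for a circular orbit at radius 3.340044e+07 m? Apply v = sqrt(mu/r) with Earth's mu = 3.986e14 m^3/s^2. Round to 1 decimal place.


Step 1: mu / r = 3.986e14 / 3.340044e+07 = 11933974.5225
Step 2: v = sqrt(11933974.5225) = 3454.6 m/s

3454.6


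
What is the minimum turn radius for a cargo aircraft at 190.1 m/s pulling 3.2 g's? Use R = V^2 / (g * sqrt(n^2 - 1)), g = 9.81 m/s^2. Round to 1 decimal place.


Step 1: V^2 = 190.1^2 = 36138.01
Step 2: n^2 - 1 = 3.2^2 - 1 = 9.24
Step 3: sqrt(9.24) = 3.039737
Step 4: R = 36138.01 / (9.81 * 3.039737) = 1211.9 m

1211.9


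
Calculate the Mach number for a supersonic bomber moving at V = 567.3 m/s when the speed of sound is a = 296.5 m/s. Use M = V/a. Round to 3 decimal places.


Step 1: M = V / a = 567.3 / 296.5
Step 2: M = 1.913

1.913


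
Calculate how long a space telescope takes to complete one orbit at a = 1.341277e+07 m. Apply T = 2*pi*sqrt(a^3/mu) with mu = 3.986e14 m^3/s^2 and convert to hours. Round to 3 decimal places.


Step 1: a^3 / mu = 2.412990e+21 / 3.986e14 = 6.053662e+06
Step 2: sqrt(6.053662e+06) = 2460.419 s
Step 3: T = 2*pi * 2460.419 = 15459.27 s
Step 4: T in hours = 15459.27 / 3600 = 4.294 hours

4.294


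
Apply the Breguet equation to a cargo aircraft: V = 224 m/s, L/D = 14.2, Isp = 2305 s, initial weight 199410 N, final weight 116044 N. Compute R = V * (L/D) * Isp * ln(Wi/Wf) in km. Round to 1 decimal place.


Step 1: Coefficient = V * (L/D) * Isp = 224 * 14.2 * 2305 = 7331744.0 m
Step 2: Wi/Wf = 199410 / 116044 = 1.7184
Step 3: ln(1.7184) = 0.541394
Step 4: R = 7331744.0 * 0.541394 = 3969359.1 m = 3969.4 km

3969.4


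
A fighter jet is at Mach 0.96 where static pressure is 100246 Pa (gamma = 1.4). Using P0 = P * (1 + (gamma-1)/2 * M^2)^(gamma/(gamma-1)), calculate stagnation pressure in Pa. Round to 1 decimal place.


Step 1: (gamma-1)/2 * M^2 = 0.2 * 0.9216 = 0.18432
Step 2: 1 + 0.18432 = 1.18432
Step 3: Exponent gamma/(gamma-1) = 3.5
Step 4: P0 = 100246 * 1.18432^3.5 = 181221.1 Pa

181221.1


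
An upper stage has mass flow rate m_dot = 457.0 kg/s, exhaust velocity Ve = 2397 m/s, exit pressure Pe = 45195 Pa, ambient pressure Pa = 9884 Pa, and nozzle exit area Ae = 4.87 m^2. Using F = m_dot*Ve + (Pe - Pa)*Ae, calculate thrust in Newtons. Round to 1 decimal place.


Step 1: Momentum thrust = m_dot * Ve = 457.0 * 2397 = 1095429.0 N
Step 2: Pressure thrust = (Pe - Pa) * Ae = (45195 - 9884) * 4.87 = 171964.57 N
Step 3: Total thrust F = 1095429.0 + 171964.57 = 1267393.6 N

1267393.6


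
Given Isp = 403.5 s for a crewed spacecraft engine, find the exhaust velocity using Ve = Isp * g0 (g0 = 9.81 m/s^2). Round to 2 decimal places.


Step 1: Ve = Isp * g0 = 403.5 * 9.81
Step 2: Ve = 3958.34 m/s

3958.34


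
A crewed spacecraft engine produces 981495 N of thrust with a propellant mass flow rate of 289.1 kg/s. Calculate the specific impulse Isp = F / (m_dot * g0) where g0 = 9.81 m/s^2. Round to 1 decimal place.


Step 1: m_dot * g0 = 289.1 * 9.81 = 2836.07
Step 2: Isp = 981495 / 2836.07 = 346.1 s

346.1


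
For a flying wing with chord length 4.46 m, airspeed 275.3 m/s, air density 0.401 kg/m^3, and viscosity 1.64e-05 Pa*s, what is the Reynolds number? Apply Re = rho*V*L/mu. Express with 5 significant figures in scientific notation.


Step 1: Numerator = rho * V * L = 0.401 * 275.3 * 4.46 = 492.363038
Step 2: Re = 492.363038 / 1.64e-05
Step 3: Re = 3.0022e+07

3.0022e+07


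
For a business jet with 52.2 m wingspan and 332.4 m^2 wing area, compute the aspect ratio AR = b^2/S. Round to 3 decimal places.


Step 1: b^2 = 52.2^2 = 2724.84
Step 2: AR = 2724.84 / 332.4 = 8.197

8.197


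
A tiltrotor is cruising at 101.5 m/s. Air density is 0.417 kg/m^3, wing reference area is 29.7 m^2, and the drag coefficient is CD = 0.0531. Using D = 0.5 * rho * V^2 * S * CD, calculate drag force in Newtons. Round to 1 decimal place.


Step 1: Dynamic pressure q = 0.5 * 0.417 * 101.5^2 = 2148.0191 Pa
Step 2: Drag D = q * S * CD = 2148.0191 * 29.7 * 0.0531
Step 3: D = 3387.6 N

3387.6


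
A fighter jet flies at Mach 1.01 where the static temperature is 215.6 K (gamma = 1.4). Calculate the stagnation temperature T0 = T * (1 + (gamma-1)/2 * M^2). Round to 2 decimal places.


Step 1: (gamma-1)/2 = 0.2
Step 2: M^2 = 1.0201
Step 3: 1 + 0.2 * 1.0201 = 1.20402
Step 4: T0 = 215.6 * 1.20402 = 259.59 K

259.59


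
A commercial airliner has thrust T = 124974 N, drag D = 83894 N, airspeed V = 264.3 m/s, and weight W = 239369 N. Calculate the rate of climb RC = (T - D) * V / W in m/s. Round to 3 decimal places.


Step 1: Excess thrust = T - D = 124974 - 83894 = 41080 N
Step 2: Excess power = 41080 * 264.3 = 10857444.0 W
Step 3: RC = 10857444.0 / 239369 = 45.359 m/s

45.359


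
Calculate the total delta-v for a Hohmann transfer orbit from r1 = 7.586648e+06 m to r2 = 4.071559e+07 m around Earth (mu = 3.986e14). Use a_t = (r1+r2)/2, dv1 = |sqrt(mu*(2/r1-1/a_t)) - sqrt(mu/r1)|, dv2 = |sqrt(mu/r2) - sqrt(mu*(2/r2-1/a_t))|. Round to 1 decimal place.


Step 1: Transfer semi-major axis a_t = (7.586648e+06 + 4.071559e+07) / 2 = 2.415112e+07 m
Step 2: v1 (circular at r1) = sqrt(mu/r1) = 7248.43 m/s
Step 3: v_t1 = sqrt(mu*(2/r1 - 1/a_t)) = 9411.43 m/s
Step 4: dv1 = |9411.43 - 7248.43| = 2163.0 m/s
Step 5: v2 (circular at r2) = 3128.88 m/s, v_t2 = 1753.66 m/s
Step 6: dv2 = |3128.88 - 1753.66| = 1375.22 m/s
Step 7: Total delta-v = 2163.0 + 1375.22 = 3538.2 m/s

3538.2


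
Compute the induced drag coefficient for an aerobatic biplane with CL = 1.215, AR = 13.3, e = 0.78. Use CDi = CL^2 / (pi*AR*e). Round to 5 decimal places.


Step 1: CL^2 = 1.215^2 = 1.476225
Step 2: pi * AR * e = 3.14159 * 13.3 * 0.78 = 32.590882
Step 3: CDi = 1.476225 / 32.590882 = 0.04530

0.04530


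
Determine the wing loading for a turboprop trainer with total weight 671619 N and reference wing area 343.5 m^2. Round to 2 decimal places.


Step 1: Wing loading = W / S = 671619 / 343.5
Step 2: Wing loading = 1955.22 N/m^2

1955.22


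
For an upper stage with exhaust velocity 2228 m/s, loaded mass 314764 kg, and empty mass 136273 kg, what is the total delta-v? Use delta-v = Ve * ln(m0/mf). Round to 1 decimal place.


Step 1: Mass ratio m0/mf = 314764 / 136273 = 2.309805
Step 2: ln(2.309805) = 0.837163
Step 3: delta-v = 2228 * 0.837163 = 1865.2 m/s

1865.2


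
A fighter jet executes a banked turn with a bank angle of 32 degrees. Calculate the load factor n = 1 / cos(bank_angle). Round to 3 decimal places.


Step 1: Convert 32 degrees to radians = 0.558505
Step 2: cos(32 deg) = 0.848048
Step 3: n = 1 / 0.848048 = 1.179

1.179


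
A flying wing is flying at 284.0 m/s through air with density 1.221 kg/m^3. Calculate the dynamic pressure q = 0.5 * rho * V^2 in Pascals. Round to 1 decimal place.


Step 1: V^2 = 284.0^2 = 80656.0
Step 2: q = 0.5 * 1.221 * 80656.0
Step 3: q = 49240.5 Pa

49240.5


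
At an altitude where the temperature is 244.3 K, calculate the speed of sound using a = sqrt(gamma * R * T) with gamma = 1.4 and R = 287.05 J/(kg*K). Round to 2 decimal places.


Step 1: gamma * R * T = 1.4 * 287.05 * 244.3 = 98176.841
Step 2: a = sqrt(98176.841) = 313.33 m/s

313.33


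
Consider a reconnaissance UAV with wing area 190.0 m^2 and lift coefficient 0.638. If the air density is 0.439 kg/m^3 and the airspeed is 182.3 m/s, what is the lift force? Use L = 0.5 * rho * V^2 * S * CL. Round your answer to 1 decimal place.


Step 1: Calculate dynamic pressure q = 0.5 * 0.439 * 182.3^2 = 0.5 * 0.439 * 33233.29 = 7294.7072 Pa
Step 2: Multiply by wing area and lift coefficient: L = 7294.7072 * 190.0 * 0.638
Step 3: L = 1385994.3595 * 0.638 = 884264.4 N

884264.4


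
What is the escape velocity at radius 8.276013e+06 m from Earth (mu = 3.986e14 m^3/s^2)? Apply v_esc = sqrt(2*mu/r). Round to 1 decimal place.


Step 1: 2*mu/r = 2 * 3.986e14 / 8.276013e+06 = 96326576.5774
Step 2: v_esc = sqrt(96326576.5774) = 9814.6 m/s

9814.6


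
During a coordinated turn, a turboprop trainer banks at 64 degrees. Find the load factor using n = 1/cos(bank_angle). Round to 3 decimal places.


Step 1: Convert 64 degrees to radians = 1.117011
Step 2: cos(64 deg) = 0.438371
Step 3: n = 1 / 0.438371 = 2.281

2.281


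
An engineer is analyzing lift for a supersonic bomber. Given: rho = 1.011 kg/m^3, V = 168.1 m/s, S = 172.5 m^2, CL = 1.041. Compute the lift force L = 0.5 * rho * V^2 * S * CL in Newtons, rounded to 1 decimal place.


Step 1: Calculate dynamic pressure q = 0.5 * 1.011 * 168.1^2 = 0.5 * 1.011 * 28257.61 = 14284.2219 Pa
Step 2: Multiply by wing area and lift coefficient: L = 14284.2219 * 172.5 * 1.041
Step 3: L = 2464028.27 * 1.041 = 2565053.4 N

2565053.4


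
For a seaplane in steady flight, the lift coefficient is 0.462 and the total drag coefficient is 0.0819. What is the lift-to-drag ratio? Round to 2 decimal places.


Step 1: L/D = CL / CD = 0.462 / 0.0819
Step 2: L/D = 5.64

5.64


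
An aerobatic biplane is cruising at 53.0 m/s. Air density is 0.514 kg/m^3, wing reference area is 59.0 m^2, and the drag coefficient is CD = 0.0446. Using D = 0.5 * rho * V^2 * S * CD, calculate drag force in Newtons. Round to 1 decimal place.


Step 1: Dynamic pressure q = 0.5 * 0.514 * 53.0^2 = 721.913 Pa
Step 2: Drag D = q * S * CD = 721.913 * 59.0 * 0.0446
Step 3: D = 1899.6 N

1899.6


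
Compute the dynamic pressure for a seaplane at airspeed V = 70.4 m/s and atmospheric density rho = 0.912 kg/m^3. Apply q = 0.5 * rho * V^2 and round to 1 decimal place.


Step 1: V^2 = 70.4^2 = 4956.16
Step 2: q = 0.5 * 0.912 * 4956.16
Step 3: q = 2260.0 Pa

2260.0


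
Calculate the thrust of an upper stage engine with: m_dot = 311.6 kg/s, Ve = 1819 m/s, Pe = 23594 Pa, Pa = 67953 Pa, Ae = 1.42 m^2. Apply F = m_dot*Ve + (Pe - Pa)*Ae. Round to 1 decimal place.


Step 1: Momentum thrust = m_dot * Ve = 311.6 * 1819 = 566800.4 N
Step 2: Pressure thrust = (Pe - Pa) * Ae = (23594 - 67953) * 1.42 = -62989.78 N
Step 3: Total thrust F = 566800.4 + -62989.78 = 503810.6 N

503810.6


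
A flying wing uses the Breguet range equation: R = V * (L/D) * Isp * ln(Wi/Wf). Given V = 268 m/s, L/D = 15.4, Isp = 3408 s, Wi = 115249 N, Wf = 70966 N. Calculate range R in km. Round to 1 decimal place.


Step 1: Coefficient = V * (L/D) * Isp = 268 * 15.4 * 3408 = 14065497.6 m
Step 2: Wi/Wf = 115249 / 70966 = 1.624003
Step 3: ln(1.624003) = 0.484894
Step 4: R = 14065497.6 * 0.484894 = 6820277.0 m = 6820.3 km

6820.3


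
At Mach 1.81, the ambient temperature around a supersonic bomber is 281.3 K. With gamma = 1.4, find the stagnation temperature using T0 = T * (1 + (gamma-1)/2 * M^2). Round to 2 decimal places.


Step 1: (gamma-1)/2 = 0.2
Step 2: M^2 = 3.2761
Step 3: 1 + 0.2 * 3.2761 = 1.65522
Step 4: T0 = 281.3 * 1.65522 = 465.61 K

465.61


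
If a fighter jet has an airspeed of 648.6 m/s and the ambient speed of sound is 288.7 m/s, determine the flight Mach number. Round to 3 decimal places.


Step 1: M = V / a = 648.6 / 288.7
Step 2: M = 2.247

2.247


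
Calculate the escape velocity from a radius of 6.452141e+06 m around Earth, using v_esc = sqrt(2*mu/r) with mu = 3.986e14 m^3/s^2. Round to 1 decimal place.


Step 1: 2*mu/r = 2 * 3.986e14 / 6.452141e+06 = 123555886.3329
Step 2: v_esc = sqrt(123555886.3329) = 11115.6 m/s

11115.6


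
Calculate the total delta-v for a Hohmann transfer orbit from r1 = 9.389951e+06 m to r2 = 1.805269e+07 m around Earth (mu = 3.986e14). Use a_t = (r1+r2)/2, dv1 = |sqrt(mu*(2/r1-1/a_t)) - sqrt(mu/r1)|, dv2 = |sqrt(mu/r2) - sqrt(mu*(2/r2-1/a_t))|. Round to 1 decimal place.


Step 1: Transfer semi-major axis a_t = (9.389951e+06 + 1.805269e+07) / 2 = 1.372132e+07 m
Step 2: v1 (circular at r1) = sqrt(mu/r1) = 6515.34 m/s
Step 3: v_t1 = sqrt(mu*(2/r1 - 1/a_t)) = 7473.26 m/s
Step 4: dv1 = |7473.26 - 6515.34| = 957.92 m/s
Step 5: v2 (circular at r2) = 4698.92 m/s, v_t2 = 3887.15 m/s
Step 6: dv2 = |4698.92 - 3887.15| = 811.77 m/s
Step 7: Total delta-v = 957.92 + 811.77 = 1769.7 m/s

1769.7


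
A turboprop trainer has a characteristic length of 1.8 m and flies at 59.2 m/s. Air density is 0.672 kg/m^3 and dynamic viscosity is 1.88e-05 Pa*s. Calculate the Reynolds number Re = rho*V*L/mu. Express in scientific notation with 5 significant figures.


Step 1: Numerator = rho * V * L = 0.672 * 59.2 * 1.8 = 71.60832
Step 2: Re = 71.60832 / 1.88e-05
Step 3: Re = 3.8090e+06

3.8090e+06


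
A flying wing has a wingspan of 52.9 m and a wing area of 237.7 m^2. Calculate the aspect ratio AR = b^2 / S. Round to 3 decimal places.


Step 1: b^2 = 52.9^2 = 2798.41
Step 2: AR = 2798.41 / 237.7 = 11.773

11.773


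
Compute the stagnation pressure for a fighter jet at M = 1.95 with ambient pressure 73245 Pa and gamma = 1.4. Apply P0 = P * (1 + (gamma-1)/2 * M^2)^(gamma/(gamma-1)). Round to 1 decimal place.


Step 1: (gamma-1)/2 * M^2 = 0.2 * 3.8025 = 0.7605
Step 2: 1 + 0.7605 = 1.7605
Step 3: Exponent gamma/(gamma-1) = 3.5
Step 4: P0 = 73245 * 1.7605^3.5 = 530278.6 Pa

530278.6


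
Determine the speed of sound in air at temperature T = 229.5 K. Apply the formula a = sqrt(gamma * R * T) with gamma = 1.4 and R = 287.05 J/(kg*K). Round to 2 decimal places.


Step 1: gamma * R * T = 1.4 * 287.05 * 229.5 = 92229.165
Step 2: a = sqrt(92229.165) = 303.69 m/s

303.69


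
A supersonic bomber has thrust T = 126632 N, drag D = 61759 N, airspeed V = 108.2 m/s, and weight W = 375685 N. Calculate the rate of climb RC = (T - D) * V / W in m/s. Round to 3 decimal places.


Step 1: Excess thrust = T - D = 126632 - 61759 = 64873 N
Step 2: Excess power = 64873 * 108.2 = 7019258.6 W
Step 3: RC = 7019258.6 / 375685 = 18.684 m/s

18.684


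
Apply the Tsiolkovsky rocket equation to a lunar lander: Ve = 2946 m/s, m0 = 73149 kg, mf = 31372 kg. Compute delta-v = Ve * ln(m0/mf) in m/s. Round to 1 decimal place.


Step 1: Mass ratio m0/mf = 73149 / 31372 = 2.331665
Step 2: ln(2.331665) = 0.846583
Step 3: delta-v = 2946 * 0.846583 = 2494.0 m/s

2494.0


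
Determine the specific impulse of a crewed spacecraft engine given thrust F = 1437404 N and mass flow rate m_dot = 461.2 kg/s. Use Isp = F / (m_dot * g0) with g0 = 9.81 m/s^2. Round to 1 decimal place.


Step 1: m_dot * g0 = 461.2 * 9.81 = 4524.37
Step 2: Isp = 1437404 / 4524.37 = 317.7 s

317.7


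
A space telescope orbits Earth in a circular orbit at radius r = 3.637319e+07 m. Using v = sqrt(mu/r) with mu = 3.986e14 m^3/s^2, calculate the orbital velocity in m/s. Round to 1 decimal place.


Step 1: mu / r = 3.986e14 / 3.637319e+07 = 10958620.8963
Step 2: v = sqrt(10958620.8963) = 3310.4 m/s

3310.4


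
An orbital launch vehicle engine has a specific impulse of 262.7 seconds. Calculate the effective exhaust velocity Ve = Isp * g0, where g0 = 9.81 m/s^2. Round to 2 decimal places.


Step 1: Ve = Isp * g0 = 262.7 * 9.81
Step 2: Ve = 2577.09 m/s

2577.09


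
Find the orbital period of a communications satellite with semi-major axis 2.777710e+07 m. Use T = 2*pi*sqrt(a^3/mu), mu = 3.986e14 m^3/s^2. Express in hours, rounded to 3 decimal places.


Step 1: a^3 / mu = 2.143190e+22 / 3.986e14 = 5.376794e+07
Step 2: sqrt(5.376794e+07) = 7332.6627 s
Step 3: T = 2*pi * 7332.6627 = 46072.48 s
Step 4: T in hours = 46072.48 / 3600 = 12.798 hours

12.798


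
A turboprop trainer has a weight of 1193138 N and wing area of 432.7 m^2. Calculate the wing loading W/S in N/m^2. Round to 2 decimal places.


Step 1: Wing loading = W / S = 1193138 / 432.7
Step 2: Wing loading = 2757.43 N/m^2

2757.43


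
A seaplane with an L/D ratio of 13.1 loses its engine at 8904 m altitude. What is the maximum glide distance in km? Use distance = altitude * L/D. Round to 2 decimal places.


Step 1: Glide distance = altitude * L/D = 8904 * 13.1 = 116642.4 m
Step 2: Convert to km: 116642.4 / 1000 = 116.64 km

116.64


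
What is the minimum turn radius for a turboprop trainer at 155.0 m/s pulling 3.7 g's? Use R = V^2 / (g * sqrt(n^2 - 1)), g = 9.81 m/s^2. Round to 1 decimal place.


Step 1: V^2 = 155.0^2 = 24025.0
Step 2: n^2 - 1 = 3.7^2 - 1 = 12.69
Step 3: sqrt(12.69) = 3.562303
Step 4: R = 24025.0 / (9.81 * 3.562303) = 687.5 m

687.5


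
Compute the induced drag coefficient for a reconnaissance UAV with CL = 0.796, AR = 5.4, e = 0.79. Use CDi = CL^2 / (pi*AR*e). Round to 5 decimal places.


Step 1: CL^2 = 0.796^2 = 0.633616
Step 2: pi * AR * e = 3.14159 * 5.4 * 0.79 = 13.402034
Step 3: CDi = 0.633616 / 13.402034 = 0.04728

0.04728


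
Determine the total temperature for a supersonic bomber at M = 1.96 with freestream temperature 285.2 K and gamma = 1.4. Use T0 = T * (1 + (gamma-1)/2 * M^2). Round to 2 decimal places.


Step 1: (gamma-1)/2 = 0.2
Step 2: M^2 = 3.8416
Step 3: 1 + 0.2 * 3.8416 = 1.76832
Step 4: T0 = 285.2 * 1.76832 = 504.32 K

504.32


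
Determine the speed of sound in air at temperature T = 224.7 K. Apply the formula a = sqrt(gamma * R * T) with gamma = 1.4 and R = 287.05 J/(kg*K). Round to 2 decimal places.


Step 1: gamma * R * T = 1.4 * 287.05 * 224.7 = 90300.189
Step 2: a = sqrt(90300.189) = 300.50 m/s

300.50
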